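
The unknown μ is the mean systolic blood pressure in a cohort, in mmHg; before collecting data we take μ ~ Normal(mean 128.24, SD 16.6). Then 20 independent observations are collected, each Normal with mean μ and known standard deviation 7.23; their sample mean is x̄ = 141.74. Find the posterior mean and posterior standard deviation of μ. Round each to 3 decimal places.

With known σ, the Normal prior is conjugate. Weight on the data is w = (n/σ²)/(n/σ² + 1/τ₀²) = 0.382607/(0.382607+0.00362897) = 0.99060.
Posterior mean = w·x̄ + (1−w)·μ₀ = 0.99060·141.74 + 0.0093957·128.24 = 141.613. Posterior variance = 1/(0.382607+0.00362897) = 2.58909, so SD = 1.609.

Posterior mean ≈ 141.613; posterior SD ≈ 1.609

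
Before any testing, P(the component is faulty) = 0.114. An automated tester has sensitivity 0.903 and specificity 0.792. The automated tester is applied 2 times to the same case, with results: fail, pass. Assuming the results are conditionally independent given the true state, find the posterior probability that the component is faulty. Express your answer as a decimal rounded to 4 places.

Posterior P(H) ≈ 0.0640

Let H be the event that the component is faulty; start with P(H) = 0.114. P('fail'|H) = 0.903, P('fail'|¬H) = 0.208.
Update on result 1 ('fail'): P(H) ← 0.903·0.1140 / (0.903·0.1140 + 0.208·0.8860) = 0.10294/0.28723 = 0.3584.
Update on result 2 ('pass'): P(H) ← 0.097·0.3584 / (0.097·0.3584 + 0.792·0.6416) = 0.034764/0.54291 = 0.0640.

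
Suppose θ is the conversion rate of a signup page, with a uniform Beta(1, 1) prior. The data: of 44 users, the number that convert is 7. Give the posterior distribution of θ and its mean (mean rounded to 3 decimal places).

Posterior: Beta(8, 38); mean ≈ 0.174

The binomial likelihood is conjugate to the Beta prior: with 7 successes and 37 failures, the posterior is Beta(1+7, 1+37) = Beta(8, 38).
Posterior mean = α/(α+β) = 8/46 = 0.174.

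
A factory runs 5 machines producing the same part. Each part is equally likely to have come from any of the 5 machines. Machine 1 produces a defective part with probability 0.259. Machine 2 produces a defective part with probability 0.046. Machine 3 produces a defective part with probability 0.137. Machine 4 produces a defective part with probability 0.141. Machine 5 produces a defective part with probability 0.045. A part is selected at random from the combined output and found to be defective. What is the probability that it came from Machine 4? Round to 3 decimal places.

P(defective|M1) = 0.259; P(defective|M2) = 0.046; P(defective|M3) = 0.137; P(defective|M4) = 0.141; P(defective|M5) = 0.045.
Prior × likelihood for each source: 0.2·0.259=0.05180, 0.2·0.046=0.009200, 0.2·0.137=0.02740, 0.2·0.141=0.02820, 0.2·0.045=0.009000. Summing gives P(defective) = 0.12560.
P(Machine 4 | defective) = 0.02820 / 0.12560 = 0.225.

Posterior probability ≈ 0.225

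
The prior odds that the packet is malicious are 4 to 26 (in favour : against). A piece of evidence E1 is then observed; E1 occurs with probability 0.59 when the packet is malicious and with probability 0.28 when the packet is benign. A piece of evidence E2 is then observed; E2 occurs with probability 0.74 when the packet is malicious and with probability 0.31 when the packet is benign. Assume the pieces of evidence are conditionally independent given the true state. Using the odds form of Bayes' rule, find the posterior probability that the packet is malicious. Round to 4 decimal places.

Prior odds = 4/26 = 0.15385.
Likelihood ratio for E1 = 0.59/0.28 = 2.1071.
Likelihood ratio for E2 = 0.74/0.31 = 2.3871.
Posterior odds = prior odds × LR₁ × LR₂ = 0.77384.
Posterior probability = odds/(1+odds) = 0.77384/1.7738 = 0.4363.

Posterior probability ≈ 0.4363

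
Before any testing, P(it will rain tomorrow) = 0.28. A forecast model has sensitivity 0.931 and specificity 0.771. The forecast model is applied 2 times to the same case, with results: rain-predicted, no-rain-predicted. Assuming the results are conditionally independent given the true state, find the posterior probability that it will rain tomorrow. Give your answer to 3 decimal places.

Posterior P(H) ≈ 0.124

With H the event that it will rain tomorrow, the joint likelihood of the observed sequence is P(data|H) = 0.931·0.069 = 0.064239 and P(data|¬H) = 0.229·0.771 = 0.17656.
Bayes: P(H|data) = 0.28·0.064239 / (0.28·0.064239 + 0.72·0.17656) = 0.017987/0.14511 = 0.1240.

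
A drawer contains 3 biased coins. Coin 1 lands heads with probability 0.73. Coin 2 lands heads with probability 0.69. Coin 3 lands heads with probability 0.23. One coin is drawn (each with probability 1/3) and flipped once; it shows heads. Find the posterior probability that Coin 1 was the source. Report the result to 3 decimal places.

Posterior probability ≈ 0.442

Tabulate prior·likelihood by source: [1] prior 0.333333, lik 0.73, product 0.2433; [2] prior 0.333333, lik 0.69, product 0.2300; [3] prior 0.333333, lik 0.23, product 0.07667.
Normalizing constant = 0.55000; the posterior for Coin 1 is its product over the sum, 0.2433/0.55000 = 0.442.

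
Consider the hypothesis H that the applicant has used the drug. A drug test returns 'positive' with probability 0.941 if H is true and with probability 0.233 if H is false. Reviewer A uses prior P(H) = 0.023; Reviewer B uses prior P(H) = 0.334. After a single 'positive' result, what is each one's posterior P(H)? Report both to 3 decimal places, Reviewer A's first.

Reviewer A: 0.087; Reviewer B: 0.669

The likelihood ratio for a 'positive' result is 0.941/0.233 = 4.0386.
Reviewer A: prior odds 0.023/0.977 = 0.023541; posterior odds 0.095075; posterior probability 0.087.
Reviewer B: prior odds 0.334/0.666 = 0.50150; posterior odds 2.0254; posterior probability 0.669.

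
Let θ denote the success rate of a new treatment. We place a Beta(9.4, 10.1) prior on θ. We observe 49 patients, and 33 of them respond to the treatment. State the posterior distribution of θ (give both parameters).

The binomial likelihood is conjugate to the Beta prior: with 33 successes and 16 failures, the posterior is Beta(9.4+33, 10.1+16) = Beta(42.4, 26.1).

Posterior: Beta(42.4, 26.1)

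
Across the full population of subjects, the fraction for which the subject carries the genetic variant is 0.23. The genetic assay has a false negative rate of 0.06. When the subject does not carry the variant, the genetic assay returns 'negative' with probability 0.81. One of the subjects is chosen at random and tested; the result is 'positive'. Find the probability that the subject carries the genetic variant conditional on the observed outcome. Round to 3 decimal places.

P(H | E) ≈ 0.596

Let H be the event that the subject carries the genetic variant. P(H) = 0.23, so P(¬H) = 0.77. With E the 'positive' result, P(E|H) = 0.94 and P(E|¬H) = 0.19.
P(E) = 0.94·0.23 + 0.19·0.77 = 0.21620 + 0.14630 = 0.36250.
By Bayes' theorem, P(H|E) = 0.21620 / 0.36250 = 0.596.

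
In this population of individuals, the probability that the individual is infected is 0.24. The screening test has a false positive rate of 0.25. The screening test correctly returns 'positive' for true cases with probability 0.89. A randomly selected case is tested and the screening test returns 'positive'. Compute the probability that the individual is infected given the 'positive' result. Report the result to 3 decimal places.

Write H for 'the individual is infected'. Prior odds H:¬H = 0.24/0.76 = 0.31579. For the 'positive' outcome, the likelihood ratio is 0.89/0.25 = 3.5600.
Posterior odds = 0.31579 × 3.5600 = 1.1242, so P(H|E) = 1.1242/(1+1.1242) = 0.529.

P(H | E) ≈ 0.529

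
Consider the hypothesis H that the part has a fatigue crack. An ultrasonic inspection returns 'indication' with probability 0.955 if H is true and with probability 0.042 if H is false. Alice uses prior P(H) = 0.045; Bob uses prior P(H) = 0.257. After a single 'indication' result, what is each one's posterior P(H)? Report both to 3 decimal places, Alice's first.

P('+'|H) = 0.955, P('+'|¬H) = 0.042.
Alice: numerator 0.955·0.045 = 0.042975; evidence = 0.042975+0.042·0.955 = 0.083085; posterior = 0.517.
Bob: numerator 0.955·0.257 = 0.24543; evidence = 0.24543+0.042·0.743 = 0.27664; posterior = 0.887.

Alice: 0.517; Bob: 0.887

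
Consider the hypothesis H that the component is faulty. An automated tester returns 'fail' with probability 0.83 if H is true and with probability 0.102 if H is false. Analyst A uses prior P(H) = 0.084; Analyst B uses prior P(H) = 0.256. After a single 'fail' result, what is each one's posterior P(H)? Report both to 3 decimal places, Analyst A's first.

The likelihood ratio for a 'fail' result is 0.83/0.102 = 8.1373.
Analyst A: prior odds 0.084/0.916 = 0.091703; posterior odds 0.74621; posterior probability 0.427.
Analyst B: prior odds 0.256/0.744 = 0.34409; posterior odds 2.7999; posterior probability 0.737.

Analyst A: 0.427; Analyst B: 0.737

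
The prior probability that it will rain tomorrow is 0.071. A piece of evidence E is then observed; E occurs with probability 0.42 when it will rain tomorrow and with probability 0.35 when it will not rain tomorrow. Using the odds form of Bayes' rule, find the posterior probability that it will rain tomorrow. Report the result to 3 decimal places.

Posterior probability ≈ 0.084

Prior odds = 0.071/(1−0.071) = 0.076426.
Likelihood ratio for E = 0.42/0.35 = 1.2000.
Posterior odds = prior odds × LR = 0.091712.
Posterior probability = odds/(1+odds) = 0.091712/1.0917 = 0.084.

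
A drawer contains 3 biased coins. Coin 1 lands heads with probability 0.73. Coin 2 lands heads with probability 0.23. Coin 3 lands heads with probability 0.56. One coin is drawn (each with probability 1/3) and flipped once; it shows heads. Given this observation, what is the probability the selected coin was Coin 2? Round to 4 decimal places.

P(heads|C1) = 0.73; P(heads|C2) = 0.23; P(heads|C3) = 0.56.
Prior × likelihood for each source: 0.333333·0.73=0.2433, 0.333333·0.23=0.07667, 0.333333·0.56=0.1867. Summing gives P(heads) = 0.50667.
P(Coin 2 | heads) = 0.07667 / 0.50667 = 0.1513.

Posterior probability ≈ 0.1513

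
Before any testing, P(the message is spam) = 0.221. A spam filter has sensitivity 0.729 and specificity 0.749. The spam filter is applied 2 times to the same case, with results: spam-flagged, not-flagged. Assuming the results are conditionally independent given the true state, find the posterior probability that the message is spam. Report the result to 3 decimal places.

With H the event that the message is spam, the joint likelihood of the observed sequence is P(data|H) = 0.729·0.271 = 0.19756 and P(data|¬H) = 0.251·0.749 = 0.18800.
Bayes: P(H|data) = 0.221·0.19756 / (0.221·0.19756 + 0.779·0.18800) = 0.043661/0.19011 = 0.2297.

Posterior P(H) ≈ 0.230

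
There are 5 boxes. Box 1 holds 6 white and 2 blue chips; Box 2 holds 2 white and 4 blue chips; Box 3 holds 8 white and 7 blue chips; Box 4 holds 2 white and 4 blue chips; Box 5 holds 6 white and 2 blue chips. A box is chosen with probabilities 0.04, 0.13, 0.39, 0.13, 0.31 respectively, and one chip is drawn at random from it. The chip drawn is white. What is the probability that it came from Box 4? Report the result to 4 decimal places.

Tabulate prior·likelihood by source: [1] prior 0.04, lik 0.75, product 0.03000; [2] prior 0.13, lik 0.3333, product 0.04333; [3] prior 0.39, lik 0.5333, product 0.2080; [4] prior 0.13, lik 0.3333, product 0.04333; [5] prior 0.31, lik 0.75, product 0.2325.
Normalizing constant = 0.55717; the posterior for Box 4 is its product over the sum, 0.04333/0.55717 = 0.0778.

Posterior probability ≈ 0.0778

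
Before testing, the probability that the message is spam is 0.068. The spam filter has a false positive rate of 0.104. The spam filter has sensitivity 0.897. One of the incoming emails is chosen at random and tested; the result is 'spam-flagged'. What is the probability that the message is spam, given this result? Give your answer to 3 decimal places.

P(H | E) ≈ 0.386

Write H for 'the message is spam'. Prior odds H:¬H = 0.068/0.932 = 0.072961. For the 'spam-flagged' outcome, the likelihood ratio is 0.897/0.104 = 8.6250.
Posterior odds = 0.072961 × 8.6250 = 0.62929, so P(H|E) = 0.62929/(1+0.62929) = 0.386.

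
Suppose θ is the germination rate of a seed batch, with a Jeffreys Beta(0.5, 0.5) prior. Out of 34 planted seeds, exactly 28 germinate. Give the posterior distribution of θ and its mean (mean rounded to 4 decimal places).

Observing 28 successes and 6 failures updates Beta(0.5, 0.5) by adding the success and failure counts to the two shape parameters: α = 0.5+28 = 28.5, β = 0.5+6 = 6.5.
Posterior mean = α/(α+β) = 28.5/35 = 0.8143.

Posterior: Beta(28.5, 6.5); mean ≈ 0.8143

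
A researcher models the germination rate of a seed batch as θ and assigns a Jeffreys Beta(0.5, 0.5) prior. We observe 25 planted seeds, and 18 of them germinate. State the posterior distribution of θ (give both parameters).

Observing 18 successes and 7 failures updates Beta(0.5, 0.5) by adding the success and failure counts to the two shape parameters: α = 0.5+18 = 18.5, β = 0.5+7 = 7.5.

Posterior: Beta(18.5, 7.5)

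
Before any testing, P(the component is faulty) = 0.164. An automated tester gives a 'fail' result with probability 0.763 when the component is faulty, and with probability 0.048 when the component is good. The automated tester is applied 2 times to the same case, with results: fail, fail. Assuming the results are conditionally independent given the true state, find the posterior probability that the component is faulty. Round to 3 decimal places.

Posterior P(H) ≈ 0.980

Let H be the event that the component is faulty; start with P(H) = 0.164. P('fail'|H) = 0.763, P('fail'|¬H) = 0.048.
Update on result 1 ('fail'): P(H) ← 0.763·0.1640 / (0.763·0.1640 + 0.048·0.8360) = 0.12513/0.16526 = 0.7572.
Update on result 2 ('fail'): P(H) ← 0.763·0.7572 / (0.763·0.7572 + 0.048·0.2428) = 0.57773/0.58939 = 0.9802.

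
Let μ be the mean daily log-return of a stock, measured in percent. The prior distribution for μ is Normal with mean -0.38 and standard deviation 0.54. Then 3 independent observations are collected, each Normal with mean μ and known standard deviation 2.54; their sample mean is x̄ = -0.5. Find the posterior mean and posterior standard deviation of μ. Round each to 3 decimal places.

Posterior mean ≈ -0.394; posterior SD ≈ 0.507

Prior precision 1/τ₀² = 1/0.54² = 3.42936; data precision n/σ² = 3/2.54² = 0.465001.
Posterior precision = 3.42936 + 0.465001 = 3.89436, giving posterior SD = 1/√3.89436 = 0.507.
Posterior mean = (3.42936·-0.38 + 0.465001·-0.5) / 3.89436 = -0.394.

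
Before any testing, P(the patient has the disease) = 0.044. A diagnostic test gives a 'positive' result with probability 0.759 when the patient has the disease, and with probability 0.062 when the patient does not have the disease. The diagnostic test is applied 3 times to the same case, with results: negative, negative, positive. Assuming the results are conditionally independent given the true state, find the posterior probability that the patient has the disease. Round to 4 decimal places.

With H the event that the patient has the disease, the joint likelihood of the observed sequence is P(data|H) = 0.241·0.241·0.759 = 0.044083 and P(data|¬H) = 0.938·0.938·0.062 = 0.054550.
Bayes: P(H|data) = 0.044·0.044083 / (0.044·0.044083 + 0.956·0.054550) = 0.0019397/0.054090 = 0.0359.

Posterior P(H) ≈ 0.0359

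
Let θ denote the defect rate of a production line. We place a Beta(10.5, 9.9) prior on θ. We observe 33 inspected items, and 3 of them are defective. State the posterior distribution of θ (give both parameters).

Observing 3 successes and 30 failures updates Beta(10.5, 9.9) by adding the success and failure counts to the two shape parameters: α = 10.5+3 = 13.5, β = 9.9+30 = 39.9.

Posterior: Beta(13.5, 39.9)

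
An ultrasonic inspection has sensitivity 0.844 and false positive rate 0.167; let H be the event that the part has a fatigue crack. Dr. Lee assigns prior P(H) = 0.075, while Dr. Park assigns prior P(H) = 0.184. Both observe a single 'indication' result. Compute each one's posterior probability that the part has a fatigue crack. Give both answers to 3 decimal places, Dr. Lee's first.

P('+'|H) = 0.844, P('+'|¬H) = 0.167.
Dr. Lee: numerator 0.844·0.075 = 0.063300; evidence = 0.063300+0.167·0.925 = 0.21778; posterior = 0.291.
Dr. Park: numerator 0.844·0.184 = 0.15530; evidence = 0.15530+0.167·0.816 = 0.29157; posterior = 0.533.

Dr. Lee: 0.291; Dr. Park: 0.533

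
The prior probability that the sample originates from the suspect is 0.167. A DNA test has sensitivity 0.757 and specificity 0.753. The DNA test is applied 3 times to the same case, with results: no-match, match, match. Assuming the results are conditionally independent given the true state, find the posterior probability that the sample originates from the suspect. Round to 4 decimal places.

With H the event that the sample originates from the suspect, the joint likelihood of the observed sequence is P(data|H) = 0.243·0.757·0.757 = 0.13925 and P(data|¬H) = 0.753·0.247·0.247 = 0.045940.
Bayes: P(H|data) = 0.167·0.13925 / (0.167·0.13925 + 0.833·0.045940) = 0.023255/0.061523 = 0.3780.

Posterior P(H) ≈ 0.3780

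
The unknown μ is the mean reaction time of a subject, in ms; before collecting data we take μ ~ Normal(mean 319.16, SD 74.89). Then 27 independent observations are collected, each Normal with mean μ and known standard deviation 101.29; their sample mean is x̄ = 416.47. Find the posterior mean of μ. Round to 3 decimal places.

Posterior mean ≈ 410.295

With known σ, the Normal prior is conjugate. Weight on the data is w = (n/σ²)/(n/σ² + 1/τ₀²) = 0.00263167/(0.00263167+0.00017830) = 0.93655.
Posterior mean = w·x̄ + (1−w)·μ₀ = 0.93655·416.47 + 0.063453·319.16 = 410.295.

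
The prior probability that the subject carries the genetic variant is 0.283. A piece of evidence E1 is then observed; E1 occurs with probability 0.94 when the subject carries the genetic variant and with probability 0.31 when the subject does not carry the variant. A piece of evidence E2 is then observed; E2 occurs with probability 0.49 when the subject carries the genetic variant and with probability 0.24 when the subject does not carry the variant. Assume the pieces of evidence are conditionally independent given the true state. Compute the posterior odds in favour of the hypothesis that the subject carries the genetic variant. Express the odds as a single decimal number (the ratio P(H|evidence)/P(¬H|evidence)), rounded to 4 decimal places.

Posterior odds ≈ 2.4435

Prior odds = 0.283/(1−0.283) = 0.39470. In log-odds, ln(0.39470) = -0.92963.
Add log likelihood ratios: ln(3.0323) + ln(2.0417) = 1.8231.
Posterior log-odds = 0.89345, so posterior odds = exp(0.89345) = 2.4435.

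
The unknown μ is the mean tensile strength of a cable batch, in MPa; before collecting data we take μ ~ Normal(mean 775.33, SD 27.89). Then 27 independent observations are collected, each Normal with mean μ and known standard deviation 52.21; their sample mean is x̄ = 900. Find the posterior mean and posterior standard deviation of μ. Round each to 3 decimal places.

Posterior mean ≈ 885.678; posterior SD ≈ 9.453

Prior precision 1/τ₀² = 1/27.89² = 0.00128559; data precision n/σ² = 27/52.21² = 0.00990504.
Posterior precision = 0.00128559 + 0.00990504 = 0.0111906, giving posterior SD = 1/√0.0111906 = 9.453.
Posterior mean = (0.00128559·775.33 + 0.00990504·900) / 0.0111906 = 885.678.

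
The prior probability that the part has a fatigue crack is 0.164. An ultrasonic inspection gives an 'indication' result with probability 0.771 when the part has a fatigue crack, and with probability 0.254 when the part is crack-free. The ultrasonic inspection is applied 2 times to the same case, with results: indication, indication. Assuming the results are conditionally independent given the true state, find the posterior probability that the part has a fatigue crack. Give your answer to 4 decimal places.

With H the event that the part has a fatigue crack, the joint likelihood of the observed sequence is P(data|H) = 0.771·0.771 = 0.59444 and P(data|¬H) = 0.254·0.254 = 0.064516.
Bayes: P(H|data) = 0.164·0.59444 / (0.164·0.59444 + 0.836·0.064516) = 0.097488/0.15142 = 0.6438.

Posterior P(H) ≈ 0.6438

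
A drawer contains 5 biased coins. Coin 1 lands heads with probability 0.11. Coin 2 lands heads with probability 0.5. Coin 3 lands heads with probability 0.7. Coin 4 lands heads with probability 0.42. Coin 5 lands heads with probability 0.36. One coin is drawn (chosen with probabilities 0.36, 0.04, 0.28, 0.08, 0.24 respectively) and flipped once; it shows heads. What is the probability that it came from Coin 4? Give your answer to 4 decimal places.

Tabulate prior·likelihood by source: [1] prior 0.36, lik 0.11, product 0.03960; [2] prior 0.04, lik 0.5, product 0.02000; [3] prior 0.28, lik 0.7, product 0.1960; [4] prior 0.08, lik 0.42, product 0.03360; [5] prior 0.24, lik 0.36, product 0.08640.
Normalizing constant = 0.37560; the posterior for Coin 4 is its product over the sum, 0.03360/0.37560 = 0.0895.

Posterior probability ≈ 0.0895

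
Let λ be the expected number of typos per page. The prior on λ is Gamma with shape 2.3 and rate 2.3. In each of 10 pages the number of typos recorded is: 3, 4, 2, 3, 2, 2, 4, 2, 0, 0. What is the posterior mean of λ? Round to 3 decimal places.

Total count ∑xᵢ = 22 over n = 10 pages.
Gamma is conjugate to the Poisson likelihood: posterior is Gamma(shape = 2.3+22 = 24.3, rate = 2.3+10 = 12.3).
Posterior mean = shape/rate = 24.3/12.3 = 1.976.

Posterior mean ≈ 1.976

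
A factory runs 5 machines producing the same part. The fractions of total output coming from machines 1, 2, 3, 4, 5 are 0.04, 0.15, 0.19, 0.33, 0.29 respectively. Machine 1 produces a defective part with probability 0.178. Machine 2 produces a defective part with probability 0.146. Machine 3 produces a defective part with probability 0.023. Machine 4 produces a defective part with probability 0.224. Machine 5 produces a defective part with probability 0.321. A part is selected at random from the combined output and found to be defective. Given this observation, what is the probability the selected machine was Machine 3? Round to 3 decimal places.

P(defective|M1) = 0.178; P(defective|M2) = 0.146; P(defective|M3) = 0.023; P(defective|M4) = 0.224; P(defective|M5) = 0.321.
Prior × likelihood for each source: 0.04·0.178=0.007120, 0.15·0.146=0.02190, 0.19·0.023=0.004370, 0.33·0.224=0.07392, 0.29·0.321=0.09309. Summing gives P(defective) = 0.20040.
P(Machine 3 | defective) = 0.004370 / 0.20040 = 0.022.

Posterior probability ≈ 0.022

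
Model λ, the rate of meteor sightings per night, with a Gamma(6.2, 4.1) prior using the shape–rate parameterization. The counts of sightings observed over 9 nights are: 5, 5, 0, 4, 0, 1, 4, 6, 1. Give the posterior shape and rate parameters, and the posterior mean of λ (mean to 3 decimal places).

Posterior: Gamma(shape=32.2, rate=13.1); mean ≈ 2.458

Total count ∑xᵢ = 26 over n = 9 nights.
Gamma is conjugate to the Poisson likelihood: posterior is Gamma(shape = 6.2+26 = 32.2, rate = 4.1+9 = 13.1).
Posterior mean = shape/rate = 32.2/13.1 = 2.458.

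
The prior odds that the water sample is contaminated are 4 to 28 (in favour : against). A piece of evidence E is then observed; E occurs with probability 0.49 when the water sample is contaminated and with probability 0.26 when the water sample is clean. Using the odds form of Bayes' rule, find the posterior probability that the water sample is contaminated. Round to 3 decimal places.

Posterior probability ≈ 0.212

Prior odds = 4/28 = 0.14286.
Likelihood ratio for E = 0.49/0.26 = 1.8846.
Posterior odds = prior odds × LR = 0.26923.
Posterior probability = odds/(1+odds) = 0.26923/1.2692 = 0.212.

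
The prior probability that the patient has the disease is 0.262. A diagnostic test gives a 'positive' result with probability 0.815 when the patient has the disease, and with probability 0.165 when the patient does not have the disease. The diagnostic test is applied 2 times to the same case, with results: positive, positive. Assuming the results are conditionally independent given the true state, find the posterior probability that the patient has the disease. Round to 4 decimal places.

Posterior P(H) ≈ 0.8965

Let H be the event that the patient has the disease; start with P(H) = 0.262. P('positive'|H) = 0.815, P('positive'|¬H) = 0.165.
Update on result 1 ('positive'): P(H) ← 0.815·0.2620 / (0.815·0.2620 + 0.165·0.7380) = 0.21353/0.33530 = 0.6368.
Update on result 2 ('positive'): P(H) ← 0.815·0.6368 / (0.815·0.6368 + 0.165·0.3632) = 0.51902/0.57894 = 0.8965.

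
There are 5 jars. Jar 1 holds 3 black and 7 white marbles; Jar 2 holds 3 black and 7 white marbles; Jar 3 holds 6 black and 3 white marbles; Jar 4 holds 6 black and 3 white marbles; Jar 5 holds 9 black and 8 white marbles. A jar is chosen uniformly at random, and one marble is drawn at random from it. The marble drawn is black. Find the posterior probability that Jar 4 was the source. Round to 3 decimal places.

P(black|Jar 1) = 0.3; P(black|Jar 2) = 0.3; P(black|Jar 3) = 0.6667; P(black|Jar 4) = 0.6667; P(black|Jar 5) = 0.5294.
Prior × likelihood for each source: 0.2·0.3=0.06000, 0.2·0.3=0.06000, 0.2·0.6667=0.1333, 0.2·0.6667=0.1333, 0.2·0.5294=0.1059. Summing gives P(black) = 0.49255.
P(Jar 4 | black) = 0.1333 / 0.49255 = 0.271.

Posterior probability ≈ 0.271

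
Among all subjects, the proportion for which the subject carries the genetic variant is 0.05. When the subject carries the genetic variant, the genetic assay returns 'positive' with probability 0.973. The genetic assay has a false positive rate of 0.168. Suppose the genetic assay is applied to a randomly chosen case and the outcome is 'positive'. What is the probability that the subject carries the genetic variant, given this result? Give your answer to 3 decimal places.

Write H for 'the subject carries the genetic variant'. Prior odds H:¬H = 0.05/0.95 = 0.052632. For the 'positive' outcome, the likelihood ratio is 0.973/0.168 = 5.7917.
Posterior odds = 0.052632 × 5.7917 = 0.30482, so P(H|E) = 0.30482/(1+0.30482) = 0.234.

P(H | E) ≈ 0.234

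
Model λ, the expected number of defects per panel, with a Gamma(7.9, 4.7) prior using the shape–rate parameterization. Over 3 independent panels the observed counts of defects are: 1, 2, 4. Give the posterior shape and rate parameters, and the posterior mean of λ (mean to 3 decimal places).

The Poisson likelihood adds the total count to the shape and the number of exposure periods to the rate. Here ∑xᵢ = 7 and n = 3, so shape 7.9→14.9 and rate 4.7→7.7.
E[λ | data] = 14.9/7.7 = 1.935.

Posterior: Gamma(shape=14.9, rate=7.7); mean ≈ 1.935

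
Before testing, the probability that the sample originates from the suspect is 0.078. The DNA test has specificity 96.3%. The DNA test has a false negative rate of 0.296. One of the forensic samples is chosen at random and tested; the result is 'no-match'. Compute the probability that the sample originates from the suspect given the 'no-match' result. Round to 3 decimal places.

P(H | E) ≈ 0.025

Write H for 'the sample originates from the suspect'. Prior odds H:¬H = 0.078/0.922 = 0.084599. For the 'no-match' outcome, the likelihood ratio is 0.296/0.963 = 0.30737.
Posterior odds = 0.084599 × 0.30737 = 0.026003, so P(H|E) = 0.026003/(1+0.026003) = 0.025.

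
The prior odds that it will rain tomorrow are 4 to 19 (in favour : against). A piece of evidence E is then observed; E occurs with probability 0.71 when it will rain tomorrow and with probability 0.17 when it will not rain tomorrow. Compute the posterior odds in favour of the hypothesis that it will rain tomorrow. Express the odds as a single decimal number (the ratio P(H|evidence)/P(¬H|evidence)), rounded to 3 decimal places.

Posterior odds ≈ 0.879

Prior odds = 4/19 = 0.21053.
Likelihood ratio for E = 0.71/0.17 = 4.1765.
Posterior odds = prior odds × LR = 0.87926.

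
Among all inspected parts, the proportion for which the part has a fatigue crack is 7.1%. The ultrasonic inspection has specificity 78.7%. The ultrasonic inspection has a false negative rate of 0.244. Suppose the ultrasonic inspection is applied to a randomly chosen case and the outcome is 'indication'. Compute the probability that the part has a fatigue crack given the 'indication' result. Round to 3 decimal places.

Write H for 'the part has a fatigue crack'. Prior odds H:¬H = 0.071/0.929 = 0.076426. For the 'indication' outcome, the likelihood ratio is 0.756/0.213 = 3.5493.
Posterior odds = 0.076426 × 3.5493 = 0.27126, so P(H|E) = 0.27126/(1+0.27126) = 0.213.

P(H | E) ≈ 0.213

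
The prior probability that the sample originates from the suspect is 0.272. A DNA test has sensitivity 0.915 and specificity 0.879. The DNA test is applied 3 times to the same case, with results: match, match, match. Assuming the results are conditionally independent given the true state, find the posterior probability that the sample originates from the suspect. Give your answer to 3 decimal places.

Posterior P(H) ≈ 0.994

With H the event that the sample originates from the suspect, the joint likelihood of the observed sequence is P(data|H) = 0.915·0.915·0.915 = 0.76606 and P(data|¬H) = 0.121·0.121·0.121 = 0.0017716.
Bayes: P(H|data) = 0.272·0.76606 / (0.272·0.76606 + 0.728·0.0017716) = 0.20837/0.20966 = 0.9938.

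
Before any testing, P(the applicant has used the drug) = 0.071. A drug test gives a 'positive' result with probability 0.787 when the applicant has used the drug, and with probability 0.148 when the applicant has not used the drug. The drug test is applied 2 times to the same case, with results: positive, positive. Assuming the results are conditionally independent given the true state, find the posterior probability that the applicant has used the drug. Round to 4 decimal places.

Posterior P(H) ≈ 0.6837

With H the event that the applicant has used the drug, the joint likelihood of the observed sequence is P(data|H) = 0.787·0.787 = 0.61937 and P(data|¬H) = 0.148·0.148 = 0.021904.
Bayes: P(H|data) = 0.071·0.61937 / (0.071·0.61937 + 0.929·0.021904) = 0.043975/0.064324 = 0.6837.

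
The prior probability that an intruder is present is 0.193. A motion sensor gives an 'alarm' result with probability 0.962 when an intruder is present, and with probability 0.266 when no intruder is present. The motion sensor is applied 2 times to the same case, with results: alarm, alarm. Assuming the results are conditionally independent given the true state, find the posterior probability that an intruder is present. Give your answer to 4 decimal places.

Let H be the event that an intruder is present; start with P(H) = 0.193. P('alarm'|H) = 0.962, P('alarm'|¬H) = 0.266.
Update on result 1 ('alarm'): P(H) ← 0.962·0.1930 / (0.962·0.1930 + 0.266·0.8070) = 0.18567/0.40033 = 0.4638.
Update on result 2 ('alarm'): P(H) ← 0.962·0.4638 / (0.962·0.4638 + 0.266·0.5362) = 0.44616/0.58879 = 0.7578.

Posterior P(H) ≈ 0.7578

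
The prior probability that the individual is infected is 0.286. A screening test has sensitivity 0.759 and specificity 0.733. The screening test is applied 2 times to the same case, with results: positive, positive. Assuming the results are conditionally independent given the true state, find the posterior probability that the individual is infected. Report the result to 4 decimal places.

Posterior P(H) ≈ 0.7640

Let H be the event that the individual is infected; start with P(H) = 0.286. P('positive'|H) = 0.759, P('positive'|¬H) = 0.267.
Update on result 1 ('positive'): P(H) ← 0.759·0.2860 / (0.759·0.2860 + 0.267·0.7140) = 0.21707/0.40771 = 0.5324.
Update on result 2 ('positive'): P(H) ← 0.759·0.5324 / (0.759·0.5324 + 0.267·0.4676) = 0.40411/0.52895 = 0.7640.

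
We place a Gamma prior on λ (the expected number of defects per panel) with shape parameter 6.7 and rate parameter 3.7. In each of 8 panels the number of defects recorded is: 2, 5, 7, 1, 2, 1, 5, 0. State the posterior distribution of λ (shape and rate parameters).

Posterior: Gamma(shape=29.7, rate=11.7)

Total count ∑xᵢ = 23 over n = 8 panels.
Gamma is conjugate to the Poisson likelihood: posterior is Gamma(shape = 6.7+23 = 29.7, rate = 3.7+8 = 11.7).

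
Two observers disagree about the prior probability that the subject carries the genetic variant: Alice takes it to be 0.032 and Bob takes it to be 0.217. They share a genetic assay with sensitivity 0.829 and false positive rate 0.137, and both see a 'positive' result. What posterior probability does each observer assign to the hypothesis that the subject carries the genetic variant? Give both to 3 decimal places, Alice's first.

The likelihood ratio for a 'positive' result is 0.829/0.137 = 6.0511.
Alice: prior odds 0.032/0.968 = 0.033058; posterior odds 0.20004; posterior probability 0.167.
Bob: prior odds 0.217/0.783 = 0.27714; posterior odds 1.6770; posterior probability 0.626.

Alice: 0.167; Bob: 0.626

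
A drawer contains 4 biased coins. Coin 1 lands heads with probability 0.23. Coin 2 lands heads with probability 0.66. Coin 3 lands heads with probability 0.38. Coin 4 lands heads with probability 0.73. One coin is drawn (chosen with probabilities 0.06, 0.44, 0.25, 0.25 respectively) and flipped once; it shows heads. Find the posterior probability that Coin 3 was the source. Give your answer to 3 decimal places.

Tabulate prior·likelihood by source: [1] prior 0.06, lik 0.23, product 0.01380; [2] prior 0.44, lik 0.66, product 0.2904; [3] prior 0.25, lik 0.38, product 0.09500; [4] prior 0.25, lik 0.73, product 0.1825.
Normalizing constant = 0.58170; the posterior for Coin 3 is its product over the sum, 0.09500/0.58170 = 0.163.

Posterior probability ≈ 0.163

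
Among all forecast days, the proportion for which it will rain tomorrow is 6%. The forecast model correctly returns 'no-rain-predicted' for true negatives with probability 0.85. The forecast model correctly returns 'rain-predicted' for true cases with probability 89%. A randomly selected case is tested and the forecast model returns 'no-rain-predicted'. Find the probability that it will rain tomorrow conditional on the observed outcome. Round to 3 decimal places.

P(H | E) ≈ 0.008

Let H be the event that it will rain tomorrow. P(H) = 0.06, so P(¬H) = 0.94. With E the 'no-rain-predicted' result, P(E|H) = 0.11 and P(E|¬H) = 0.85.
P(E) = 0.11·0.06 + 0.85·0.94 = 0.0066000 + 0.79900 = 0.80560.
By Bayes' theorem, P(H|E) = 0.0066000 / 0.80560 = 0.008.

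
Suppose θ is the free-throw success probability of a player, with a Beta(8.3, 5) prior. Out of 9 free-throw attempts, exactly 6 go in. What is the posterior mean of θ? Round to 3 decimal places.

Observing 6 successes and 3 failures updates Beta(8.3, 5) by adding the success and failure counts to the two shape parameters: α = 8.3+6 = 14.3, β = 5+3 = 8.
Posterior mean = α/(α+β) = 14.3/22.3 = 0.641.

Posterior mean ≈ 0.641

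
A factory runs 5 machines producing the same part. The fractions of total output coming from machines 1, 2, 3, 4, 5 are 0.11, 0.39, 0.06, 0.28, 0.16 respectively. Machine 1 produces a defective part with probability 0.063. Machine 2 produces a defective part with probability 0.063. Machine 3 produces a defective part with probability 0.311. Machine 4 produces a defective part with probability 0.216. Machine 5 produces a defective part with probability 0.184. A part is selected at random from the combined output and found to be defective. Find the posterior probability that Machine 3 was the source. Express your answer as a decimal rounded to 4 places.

Posterior probability ≈ 0.1332

Tabulate prior·likelihood by source: [1] prior 0.11, lik 0.063, product 0.006930; [2] prior 0.39, lik 0.063, product 0.02457; [3] prior 0.06, lik 0.311, product 0.01866; [4] prior 0.28, lik 0.216, product 0.06048; [5] prior 0.16, lik 0.184, product 0.02944.
Normalizing constant = 0.14008; the posterior for Machine 3 is its product over the sum, 0.01866/0.14008 = 0.1332.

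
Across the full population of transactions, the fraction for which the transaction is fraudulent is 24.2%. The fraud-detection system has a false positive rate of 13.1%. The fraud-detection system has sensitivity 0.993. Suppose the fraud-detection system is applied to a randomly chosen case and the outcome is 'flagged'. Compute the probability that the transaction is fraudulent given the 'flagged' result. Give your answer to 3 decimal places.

Let H be the event that the transaction is fraudulent. P(H) = 0.242, so P(¬H) = 0.758. With E the 'flagged' result, P(E|H) = 0.993 and P(E|¬H) = 0.131.
P(E) = 0.993·0.242 + 0.131·0.758 = 0.24031 + 0.099298 = 0.33960.
By Bayes' theorem, P(H|E) = 0.24031 / 0.33960 = 0.708.

P(H | E) ≈ 0.708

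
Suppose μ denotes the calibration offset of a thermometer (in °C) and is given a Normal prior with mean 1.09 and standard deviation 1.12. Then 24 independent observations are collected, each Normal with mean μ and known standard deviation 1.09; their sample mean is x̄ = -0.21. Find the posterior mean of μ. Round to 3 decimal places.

With known σ, the Normal prior is conjugate. Weight on the data is w = (n/σ²)/(n/σ² + 1/τ₀²) = 20.2003/(20.2003+0.797194) = 0.96203.
Posterior mean = w·x̄ + (1−w)·μ₀ = 0.96203·-0.21 + 0.037966·1.09 = -0.161.

Posterior mean ≈ -0.161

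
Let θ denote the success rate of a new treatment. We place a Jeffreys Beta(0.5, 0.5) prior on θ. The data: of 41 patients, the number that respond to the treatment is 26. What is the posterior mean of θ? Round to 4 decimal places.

Posterior mean ≈ 0.6310

Observing 26 successes and 15 failures updates Beta(0.5, 0.5) by adding the success and failure counts to the two shape parameters: α = 0.5+26 = 26.5, β = 0.5+15 = 15.5.
E[θ | data] = 26.5/(26.5+15.5) = 0.6310.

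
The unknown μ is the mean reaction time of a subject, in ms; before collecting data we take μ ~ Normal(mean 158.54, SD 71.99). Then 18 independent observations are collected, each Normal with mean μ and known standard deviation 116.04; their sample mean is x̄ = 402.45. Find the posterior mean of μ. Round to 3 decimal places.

Prior precision 1/τ₀² = 1/71.99² = 0.00019295; data precision n/σ² = 18/116.04² = 0.00133677.
Posterior precision = 0.00019295 + 0.00133677 = 0.00152973.
Posterior mean = (0.00019295·158.54 + 0.00133677·402.45) / 0.00152973 = 371.684.

Posterior mean ≈ 371.684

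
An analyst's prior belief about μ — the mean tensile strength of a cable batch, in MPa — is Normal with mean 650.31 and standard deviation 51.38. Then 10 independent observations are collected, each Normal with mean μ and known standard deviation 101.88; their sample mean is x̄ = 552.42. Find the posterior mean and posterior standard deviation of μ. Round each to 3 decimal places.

With known σ, the Normal prior is conjugate. Weight on the data is w = (n/σ²)/(n/σ² + 1/τ₀²) = 0.00096343/(0.00096343+0.00037880) = 0.71778.
Posterior mean = w·x̄ + (1−w)·μ₀ = 0.71778·552.42 + 0.28222·650.31 = 580.046. Posterior variance = 1/(0.00096343+0.00037880) = 745.025, so SD = 27.295.

Posterior mean ≈ 580.046; posterior SD ≈ 27.295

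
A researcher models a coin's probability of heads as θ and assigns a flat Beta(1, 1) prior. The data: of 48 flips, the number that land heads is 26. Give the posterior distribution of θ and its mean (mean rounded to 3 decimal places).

Posterior: Beta(27, 23); mean ≈ 0.540

The binomial likelihood is conjugate to the Beta prior: with 26 successes and 22 failures, the posterior is Beta(1+26, 1+22) = Beta(27, 23).
E[θ | data] = 27/(27+23) = 0.540.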